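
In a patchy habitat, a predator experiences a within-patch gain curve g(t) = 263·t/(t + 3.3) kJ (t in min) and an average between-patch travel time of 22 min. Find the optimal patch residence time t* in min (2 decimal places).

8.52 min

Optimal t* satisfies g'(t*) = g(t*)/(T + t*).
g'(t) = 263·3.3/(t + 3.3)². Setting 263·3.3/(t+3.3)² = 263t/[(t+3.3)(22+t)] gives 3.3(22+t) = t(t+3.3), so t² = 3.3×22 = 72.6.
t* = √72.6 = 8.521 min.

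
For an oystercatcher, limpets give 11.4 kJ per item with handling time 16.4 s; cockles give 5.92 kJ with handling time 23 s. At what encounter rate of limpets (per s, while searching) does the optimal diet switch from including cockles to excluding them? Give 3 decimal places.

0.036 per s

The zero-one rule: include cockles iff E₂/h₂ > λE₁/(1+λh₁). Equality gives the switch point.
λE₁h₂ = E₂ + λE₂h₁ ⇒ λ = E₂/(E₁h₂ − E₂h₁) = 5.92/(262.2 − 97.09) = 0.03585 per s.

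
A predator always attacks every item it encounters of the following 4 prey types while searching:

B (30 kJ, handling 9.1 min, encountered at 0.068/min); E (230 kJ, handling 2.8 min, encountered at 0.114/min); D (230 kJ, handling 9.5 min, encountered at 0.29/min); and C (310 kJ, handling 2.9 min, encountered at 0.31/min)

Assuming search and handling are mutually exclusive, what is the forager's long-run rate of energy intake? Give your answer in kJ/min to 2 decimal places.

34.17 kJ/min

R = Σλ_iE_i / (1 + Σλ_ih_i)
Numerator: 0.068×30 + 0.114×230 + 0.29×230 + 0.31×310 = 191.1
Denominator: 1 + 0.068×9.1 + 0.114×2.8 + 0.29×9.5 + 0.31×2.9 = 5.592
R = 191.1/5.592 = 34.17 kJ/min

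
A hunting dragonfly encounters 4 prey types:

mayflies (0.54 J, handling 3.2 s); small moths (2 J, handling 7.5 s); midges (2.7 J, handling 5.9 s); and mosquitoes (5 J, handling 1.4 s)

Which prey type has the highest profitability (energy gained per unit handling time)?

In descending order of E/h:
mosquitoes: 5/1.4 = 3.57 J/s
midges: 2.7/5.9 = 0.458 J/s
small moths: 2/7.5 = 0.267 J/s
mayflies: 0.54/3.2 = 0.169 J/s

mosquitoes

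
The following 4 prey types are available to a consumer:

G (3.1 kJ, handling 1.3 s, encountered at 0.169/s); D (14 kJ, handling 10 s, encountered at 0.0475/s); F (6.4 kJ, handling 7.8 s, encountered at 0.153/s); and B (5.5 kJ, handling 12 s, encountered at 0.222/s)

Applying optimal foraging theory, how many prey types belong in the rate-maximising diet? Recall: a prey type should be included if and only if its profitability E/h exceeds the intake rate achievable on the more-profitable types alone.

3

Profitabilities (E/h, kJ/s): G 2.38, D 1.4, F 0.821, B 0.458. Add prey in this order while the next type's profitability exceeds the intake rate on those already taken.
Rate on top 1: 0.4295. D: 1.4 > 0.4295 → include.
Rate on top 2: 0.7015. F: 0.821 > 0.7015 → include.
Rate on top 3: 0.7507. B: 0.458 < 0.7507 → exclude; stop.
Optimal diet: G, D, F — 3 of 4 types.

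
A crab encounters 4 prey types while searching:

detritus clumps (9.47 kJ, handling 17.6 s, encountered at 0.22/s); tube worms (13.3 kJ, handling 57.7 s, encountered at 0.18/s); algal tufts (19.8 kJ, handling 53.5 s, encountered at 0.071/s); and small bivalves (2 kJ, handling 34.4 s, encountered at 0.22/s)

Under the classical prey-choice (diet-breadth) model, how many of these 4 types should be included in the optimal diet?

Rank by E/h (kJ/s): detritus clumps 0.538, algal tufts 0.37, tube worms 0.231, small bivalves 0.0581. Include each in turn until the next type's E/h falls below the running intake rate.
Rate on top 1: 0.4276. algal tufts: 0.37 < 0.4276 → exclude; stop.
Optimal diet: detritus clumps — 1 of 4 types.

1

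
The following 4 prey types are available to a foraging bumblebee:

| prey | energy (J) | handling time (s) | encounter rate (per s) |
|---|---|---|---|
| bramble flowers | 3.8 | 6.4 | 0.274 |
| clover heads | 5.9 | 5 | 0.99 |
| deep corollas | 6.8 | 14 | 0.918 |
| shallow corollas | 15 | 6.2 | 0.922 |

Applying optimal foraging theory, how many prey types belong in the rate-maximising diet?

Profitabilities (E/h, J/s): shallow corollas 2.42, clover heads 1.18, bramble flowers 0.594, deep corollas 0.486. Add prey in this order while the next type's profitability exceeds the intake rate on those already taken.
Rate on top 1: 2.059. clover heads: 1.18 < 2.059 → exclude; stop.
Optimal diet: shallow corollas — 1 of 4 types.

1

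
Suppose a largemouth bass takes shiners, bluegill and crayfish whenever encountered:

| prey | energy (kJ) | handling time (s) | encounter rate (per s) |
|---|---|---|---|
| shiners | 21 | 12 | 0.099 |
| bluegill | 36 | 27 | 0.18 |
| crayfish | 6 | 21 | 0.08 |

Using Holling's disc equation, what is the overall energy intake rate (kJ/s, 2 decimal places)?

1.04 kJ/s

Energy encountered per unit search time: 0.099×21 + 0.18×36 + 0.08×6 = 9.039 kJ/s.
Handling time per unit search time: 0.099×12 + 0.18×27 + 0.08×21 = 7.728.
Rate = 9.039/(1 + 7.728) = 1.036 kJ/s.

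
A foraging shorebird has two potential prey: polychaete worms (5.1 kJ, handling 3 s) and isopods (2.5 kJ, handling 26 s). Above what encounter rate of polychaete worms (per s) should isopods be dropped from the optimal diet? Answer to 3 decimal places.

0.020 per s

Drop isopods once their profitability E₂/h₂ falls below the rate achievable on polychaete worms alone: E₂/h₂ = λE₁/(1 + λh₁).
Solve for λ: λE₁h₂ = E₂(1 + λh₁) → λ(E₁h₂ − E₂h₁) = E₂ → λ = E₂/(E₁h₂ − E₂h₁).
λ = 2.5/(5.1×26 − 2.5×3) = 2.5/125.1 = 0.01998 per s.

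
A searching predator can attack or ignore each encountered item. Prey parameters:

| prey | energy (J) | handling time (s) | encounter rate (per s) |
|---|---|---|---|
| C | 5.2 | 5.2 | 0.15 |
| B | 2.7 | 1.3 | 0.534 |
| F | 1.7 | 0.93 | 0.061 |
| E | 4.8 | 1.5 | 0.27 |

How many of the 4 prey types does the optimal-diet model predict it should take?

Rank by E/h (J/s): E 3.2, B 2.08, F 1.83, C 1. Include each in turn until the next type's E/h falls below the running intake rate.
Rate on top 1: 0.9224. B: 2.08 > 0.9224 → include.
Rate on top 2: 1.304. F: 1.83 > 1.304 → include.
Rate on top 3: 1.318. C: 1 < 1.318 → exclude; stop.
Optimal diet: E, B, F — 3 of 4 types.

3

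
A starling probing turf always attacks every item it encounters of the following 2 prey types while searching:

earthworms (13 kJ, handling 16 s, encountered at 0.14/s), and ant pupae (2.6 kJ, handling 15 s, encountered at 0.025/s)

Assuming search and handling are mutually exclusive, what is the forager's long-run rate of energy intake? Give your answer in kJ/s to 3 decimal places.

R = Σλ_iE_i / (1 + Σλ_ih_i)
Numerator: 0.14×13 + 0.025×2.6 = 1.885
Denominator: 1 + 0.14×16 + 0.025×15 = 3.615
R = 1.885/3.615 = 0.5214 kJ/s

0.521 kJ/s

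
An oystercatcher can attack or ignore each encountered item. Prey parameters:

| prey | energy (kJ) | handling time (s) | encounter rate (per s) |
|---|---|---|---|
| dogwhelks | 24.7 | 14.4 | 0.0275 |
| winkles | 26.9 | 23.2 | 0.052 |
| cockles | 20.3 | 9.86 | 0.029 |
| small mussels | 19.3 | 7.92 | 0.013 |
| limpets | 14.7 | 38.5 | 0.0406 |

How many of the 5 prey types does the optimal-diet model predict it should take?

4

E/h in descending order: small mussels 2.44, cockles 2.06, dogwhelks 1.72, winkles 1.16, limpets 0.382 kJ/s. The optimal diet is the largest prefix of this list for which every included type satisfies E_i/h_i > R on the types above it.
Rate on top 1: 0.2275. cockles: 2.06 > 0.2275 → include.
Rate on top 2: 0.6045. dogwhelks: 1.72 > 0.6045 → include.
Rate on top 3: 0.8509. winkles: 1.16 > 0.8509 → include.
Rate on top 4: 0.9754. limpets: 0.382 < 0.9754 → exclude; stop.
Optimal diet: small mussels, cockles, dogwhelks, winkles — 4 of 5 types.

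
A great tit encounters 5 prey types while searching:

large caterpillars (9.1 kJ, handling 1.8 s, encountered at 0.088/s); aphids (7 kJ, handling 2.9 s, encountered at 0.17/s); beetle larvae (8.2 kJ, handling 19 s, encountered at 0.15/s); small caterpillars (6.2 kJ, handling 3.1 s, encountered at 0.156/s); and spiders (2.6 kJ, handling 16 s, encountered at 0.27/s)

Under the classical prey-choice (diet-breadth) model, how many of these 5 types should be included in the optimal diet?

3

E/h in descending order: large caterpillars 5.06, aphids 2.41, small caterpillars 2, beetle larvae 0.432, spiders 0.163 kJ/s. The optimal diet is the largest prefix of this list for which every included type satisfies E_i/h_i > R on the types above it.
Rate on top 1: 0.6913. aphids: 2.41 > 0.6913 → include.
Rate on top 2: 1.206. small caterpillars: 2 > 1.206 → include.
Rate on top 3: 1.385. beetle larvae: 0.432 < 1.385 → exclude; stop.
Optimal diet: large caterpillars, aphids, small caterpillars — 3 of 5 types.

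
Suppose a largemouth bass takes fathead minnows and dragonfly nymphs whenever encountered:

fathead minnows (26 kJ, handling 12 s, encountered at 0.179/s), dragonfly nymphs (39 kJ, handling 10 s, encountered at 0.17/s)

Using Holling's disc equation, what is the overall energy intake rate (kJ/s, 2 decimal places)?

2.33 kJ/s

R = Σλ_iE_i / (1 + Σλ_ih_i)
Numerator: 0.179×26 + 0.17×39 = 11.28
Denominator: 1 + 0.179×12 + 0.17×10 = 4.848
R = 11.28/4.848 = 2.328 kJ/s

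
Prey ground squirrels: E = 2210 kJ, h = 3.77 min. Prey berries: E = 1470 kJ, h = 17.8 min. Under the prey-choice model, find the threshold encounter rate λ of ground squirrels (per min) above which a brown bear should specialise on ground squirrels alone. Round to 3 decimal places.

At the threshold, the rate on ground squirrels alone equals the profitability of berries: λ·2210/(1 + λ·3.77) = 1470/17.8 = 82.58.
Rearranging, λ(2210 − 82.58×3.77) = 82.58, so λ = 82.58/1899 = 0.0435 per min.

0.043 per min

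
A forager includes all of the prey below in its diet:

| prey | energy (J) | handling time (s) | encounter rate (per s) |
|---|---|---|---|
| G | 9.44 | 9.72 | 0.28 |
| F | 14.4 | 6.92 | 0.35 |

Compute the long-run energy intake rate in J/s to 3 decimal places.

1.251 J/s

R = Σλ_iE_i / (1 + Σλ_ih_i)
Numerator: 0.28×9.44 + 0.35×14.4 = 7.683
Denominator: 1 + 0.28×9.72 + 0.35×6.92 = 6.144
R = 7.683/6.144 = 1.251 J/s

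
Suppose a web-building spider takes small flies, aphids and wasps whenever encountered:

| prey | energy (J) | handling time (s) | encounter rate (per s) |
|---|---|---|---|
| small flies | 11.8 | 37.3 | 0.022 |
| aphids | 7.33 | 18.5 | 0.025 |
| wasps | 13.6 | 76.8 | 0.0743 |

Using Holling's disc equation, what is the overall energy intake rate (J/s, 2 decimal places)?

0.18 J/s

R = Σλ_iE_i / (1 + Σλ_ih_i)
Numerator: 0.022×11.8 + 0.025×7.33 + 0.0743×13.6 = 1.453
Denominator: 1 + 0.022×37.3 + 0.025×18.5 + 0.0743×76.8 = 7.989
R = 1.453/7.989 = 0.1819 J/s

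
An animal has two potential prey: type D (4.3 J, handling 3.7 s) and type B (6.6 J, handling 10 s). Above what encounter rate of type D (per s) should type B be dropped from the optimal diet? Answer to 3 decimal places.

The zero-one rule: include type B iff E₂/h₂ > λE₁/(1+λh₁). Equality gives the switch point.
λE₁h₂ = E₂ + λE₂h₁ ⇒ λ = E₂/(E₁h₂ − E₂h₁) = 6.6/(43 − 24.42) = 0.3552 per s.

0.355 per s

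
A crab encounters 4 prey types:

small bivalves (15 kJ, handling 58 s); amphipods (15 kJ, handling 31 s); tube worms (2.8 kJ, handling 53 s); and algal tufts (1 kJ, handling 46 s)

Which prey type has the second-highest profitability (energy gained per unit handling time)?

Profitability E/h (kJ/s): small bivalves = 15/58 = 0.259, amphipods = 15/31 = 0.484, tube worms = 2.8/53 = 0.0528, algal tufts = 1/46 = 0.0217.
Ranked: amphipods > small bivalves > tube worms > algal tufts.

small bivalves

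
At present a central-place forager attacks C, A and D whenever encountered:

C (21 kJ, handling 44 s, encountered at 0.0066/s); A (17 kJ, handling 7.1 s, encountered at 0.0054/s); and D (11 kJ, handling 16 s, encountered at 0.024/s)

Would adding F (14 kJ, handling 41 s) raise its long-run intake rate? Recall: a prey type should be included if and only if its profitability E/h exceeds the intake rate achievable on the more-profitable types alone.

Yes

Intake rate on the current diet: R = (0.0066×21 + 0.0054×17 + 0.024×11) / (1 + 0.0066×44 + 0.0054×7.1 + 0.024×16) = 0.4944/1.713 = 0.2887 kJ/s.
F: E/h = 14/41 = 0.3415 kJ/s.
Since 0.3415 > R, including F increases the long-run rate.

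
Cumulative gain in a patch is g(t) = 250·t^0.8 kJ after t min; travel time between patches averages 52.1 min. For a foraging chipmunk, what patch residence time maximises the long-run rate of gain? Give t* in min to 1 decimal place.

208.4 min

Optimal t* satisfies g'(t*) = g(t*)/(T + t*).
g'(t) = 0.8·250·t^-0.2. Setting 0.8·250·t^-0.2 = 250·t^0.8/(52.1+t) gives 0.8(52.1+t) = t, so 0.20·t = 0.8×52.1.
t* = 0.8×52.1/0.20 = 208.4 min.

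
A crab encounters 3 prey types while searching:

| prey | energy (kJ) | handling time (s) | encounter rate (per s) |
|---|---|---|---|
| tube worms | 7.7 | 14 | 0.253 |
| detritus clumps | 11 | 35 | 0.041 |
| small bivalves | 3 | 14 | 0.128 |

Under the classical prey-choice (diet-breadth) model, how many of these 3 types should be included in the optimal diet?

E/h in descending order: tube worms 0.55, detritus clumps 0.314, small bivalves 0.214 kJ/s. The optimal diet is the largest prefix of this list for which every included type satisfies E_i/h_i > R on the types above it.
Rate on top 1: 0.4289. detritus clumps: 0.314 < 0.4289 → exclude; stop.
Optimal diet: tube worms — 1 of 3 types.

1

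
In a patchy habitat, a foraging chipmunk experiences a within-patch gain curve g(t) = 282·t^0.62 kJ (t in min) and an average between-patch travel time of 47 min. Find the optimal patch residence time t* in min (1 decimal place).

76.7 min

Optimal t* satisfies g'(t*) = g(t*)/(T + t*).
g'(t) = 0.62·282·t^-0.38. Setting 0.62·282·t^-0.38 = 282·t^0.62/(47+t) gives 0.62(47+t) = t, so 0.38·t = 0.62×47.
t* = 0.62×47/0.38 = 76.68 min.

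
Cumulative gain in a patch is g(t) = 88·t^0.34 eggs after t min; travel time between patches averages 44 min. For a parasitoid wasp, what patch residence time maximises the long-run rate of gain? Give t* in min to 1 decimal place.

Maximise g(t)/(T+t): set derivative to zero → g'(t)(T+t) = g(t).
g'(t) = 0.34·88·t^-0.66. Setting 0.34·88·t^-0.66 = 88·t^0.34/(44+t) gives 0.34(44+t) = t, so 0.66·t = 0.34×44.
t* = 0.34×44/0.66 = 22.67 min.

22.7 min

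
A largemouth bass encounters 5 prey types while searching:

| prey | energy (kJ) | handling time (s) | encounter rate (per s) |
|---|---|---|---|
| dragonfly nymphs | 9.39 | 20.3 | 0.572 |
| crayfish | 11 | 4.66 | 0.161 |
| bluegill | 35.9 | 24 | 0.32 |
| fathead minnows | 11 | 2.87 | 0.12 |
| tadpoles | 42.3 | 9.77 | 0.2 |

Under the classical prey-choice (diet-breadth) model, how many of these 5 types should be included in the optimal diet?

2

Rank by E/h (kJ/s): tadpoles 4.33, fathead minnows 3.83, crayfish 2.36, bluegill 1.5, dragonfly nymphs 0.463. Include each in turn until the next type's E/h falls below the running intake rate.
Rate on top 1: 2.864. fathead minnows: 3.83 > 2.864 → include.
Rate on top 2: 2.965. crayfish: 2.36 < 2.965 → exclude; stop.
Optimal diet: tadpoles, fathead minnows — 2 of 5 types.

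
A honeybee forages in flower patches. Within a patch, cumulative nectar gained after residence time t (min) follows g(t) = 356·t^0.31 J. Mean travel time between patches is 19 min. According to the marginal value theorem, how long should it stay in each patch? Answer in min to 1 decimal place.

By the marginal value theorem, leave when the instantaneous gain rate g'(t) equals the habitat-wide average g(t)/(T + t).
g'(t) = 0.31·356·t^-0.69. Setting 0.31·356·t^-0.69 = 356·t^0.31/(19+t) gives 0.31(19+t) = t, so 0.69·t = 0.31×19.
t* = 0.31×19/0.69 = 8.536 min.

8.5 min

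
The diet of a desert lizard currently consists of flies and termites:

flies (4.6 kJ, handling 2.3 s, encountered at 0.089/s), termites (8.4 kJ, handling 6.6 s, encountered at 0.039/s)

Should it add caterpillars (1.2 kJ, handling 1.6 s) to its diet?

Yes

On flies and termites alone, R = ΣλE/(1+Σλh) = 0.737/1.462 = 0.5041 kJ/s.
caterpillars: E/h = 1.2/1.6 = 0.75 kJ/s.
Since 0.75 > R, including caterpillars increases the long-run rate.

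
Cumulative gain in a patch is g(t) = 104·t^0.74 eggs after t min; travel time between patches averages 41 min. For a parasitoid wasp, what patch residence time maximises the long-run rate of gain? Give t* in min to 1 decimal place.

116.7 min

Optimal t* satisfies g'(t*) = g(t*)/(T + t*).
g'(t) = 0.74·104·t^-0.26. Setting 0.74·104·t^-0.26 = 104·t^0.74/(41+t) gives 0.74(41+t) = t, so 0.26·t = 0.74×41.
t* = 0.74×41/0.26 = 116.7 min.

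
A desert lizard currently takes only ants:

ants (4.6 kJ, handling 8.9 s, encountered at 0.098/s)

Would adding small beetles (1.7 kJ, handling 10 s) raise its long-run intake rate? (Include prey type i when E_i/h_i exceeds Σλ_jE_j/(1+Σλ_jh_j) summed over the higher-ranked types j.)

Intake rate on the current diet: R = (0.098×4.6) / (1 + 0.098×8.9) = 0.4508/1.872 = 0.2408 kJ/s.
small beetles: E/h = 1.7/10 = 0.17 kJ/s.
Since 0.17 < R, time spent handling small beetles is better spent searching.

No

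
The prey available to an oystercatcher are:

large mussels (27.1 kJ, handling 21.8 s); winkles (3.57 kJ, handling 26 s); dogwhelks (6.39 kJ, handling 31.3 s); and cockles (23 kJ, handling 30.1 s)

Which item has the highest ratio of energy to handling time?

In descending order of E/h:
large mussels: 27.1/21.8 = 1.24 kJ/s
cockles: 23/30.1 = 0.764 kJ/s
dogwhelks: 6.39/31.3 = 0.204 kJ/s
winkles: 3.57/26 = 0.137 kJ/s

large mussels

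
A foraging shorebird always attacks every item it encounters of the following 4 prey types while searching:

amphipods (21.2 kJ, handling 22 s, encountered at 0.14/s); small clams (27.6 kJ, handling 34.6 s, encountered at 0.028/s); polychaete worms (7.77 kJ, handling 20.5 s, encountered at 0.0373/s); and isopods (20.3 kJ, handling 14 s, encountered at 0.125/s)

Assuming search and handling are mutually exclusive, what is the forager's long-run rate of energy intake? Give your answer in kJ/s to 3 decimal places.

0.868 kJ/s

R = Σλ_iE_i / (1 + Σλ_ih_i)
Numerator: 0.14×21.2 + 0.028×27.6 + 0.0373×7.77 + 0.125×20.3 = 6.568
Denominator: 1 + 0.14×22 + 0.028×34.6 + 0.0373×20.5 + 0.125×14 = 7.563
R = 6.568/7.563 = 0.8684 kJ/s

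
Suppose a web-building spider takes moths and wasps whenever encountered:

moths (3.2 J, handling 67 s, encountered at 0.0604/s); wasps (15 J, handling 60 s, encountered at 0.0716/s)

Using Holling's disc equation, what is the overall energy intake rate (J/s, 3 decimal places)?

R = (0.0604×3.2 + 0.0716×15) / (1 + 0.0604×67 + 0.0716×60) = 1.267/9.343 = 0.1356 J/s.

0.136 J/s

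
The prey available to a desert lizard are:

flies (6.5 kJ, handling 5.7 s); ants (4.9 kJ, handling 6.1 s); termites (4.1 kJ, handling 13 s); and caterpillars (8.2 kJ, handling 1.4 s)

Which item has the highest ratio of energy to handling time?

caterpillars

In descending order of E/h:
caterpillars: 8.2/1.4 = 5.86 kJ/s
flies: 6.5/5.7 = 1.14 kJ/s
ants: 4.9/6.1 = 0.803 kJ/s
termites: 4.1/13 = 0.315 kJ/s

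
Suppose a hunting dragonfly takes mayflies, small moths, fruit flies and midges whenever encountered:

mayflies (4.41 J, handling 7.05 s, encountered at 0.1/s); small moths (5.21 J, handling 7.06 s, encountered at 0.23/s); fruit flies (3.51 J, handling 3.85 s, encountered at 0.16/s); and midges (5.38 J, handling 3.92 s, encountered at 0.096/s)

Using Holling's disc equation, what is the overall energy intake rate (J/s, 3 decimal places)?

Energy encountered per unit search time: 0.1×4.41 + 0.23×5.21 + 0.16×3.51 + 0.096×5.38 = 2.717 J/s.
Handling time per unit search time: 0.1×7.05 + 0.23×7.06 + 0.16×3.85 + 0.096×3.92 = 3.321.
Rate = 2.717/(1 + 3.321) = 0.6289 J/s.

0.629 J/s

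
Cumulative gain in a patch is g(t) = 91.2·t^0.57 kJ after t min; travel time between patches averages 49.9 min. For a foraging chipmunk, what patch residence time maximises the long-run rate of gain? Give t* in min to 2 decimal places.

66.15 min

Optimal t* satisfies g'(t*) = g(t*)/(T + t*).
g'(t) = 0.57·91.2·t^-0.43. Setting 0.57·91.2·t^-0.43 = 91.2·t^0.57/(49.9+t) gives 0.57(49.9+t) = t, so 0.43·t = 0.57×49.9.
t* = 0.57×49.9/0.43 = 66.15 min.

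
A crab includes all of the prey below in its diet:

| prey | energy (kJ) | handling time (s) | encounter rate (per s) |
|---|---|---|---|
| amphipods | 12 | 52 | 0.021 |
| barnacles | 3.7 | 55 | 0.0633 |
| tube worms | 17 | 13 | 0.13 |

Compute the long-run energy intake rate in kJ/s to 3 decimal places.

0.371 kJ/s

R = Σλ_iE_i / (1 + Σλ_ih_i)
Numerator: 0.021×12 + 0.0633×3.7 + 0.13×17 = 2.696
Denominator: 1 + 0.021×52 + 0.0633×55 + 0.13×13 = 7.263
R = 2.696/7.263 = 0.3712 kJ/s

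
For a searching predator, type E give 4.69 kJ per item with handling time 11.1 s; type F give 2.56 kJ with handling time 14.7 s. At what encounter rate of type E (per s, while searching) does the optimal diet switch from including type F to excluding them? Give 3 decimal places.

At the threshold, the rate on type E alone equals the profitability of type F: λ·4.69/(1 + λ·11.1) = 2.56/14.7 = 0.1741.
Rearranging, λ(4.69 − 0.1741×11.1) = 0.1741, so λ = 0.1741/2.757 = 0.06317 per s.

0.063 per s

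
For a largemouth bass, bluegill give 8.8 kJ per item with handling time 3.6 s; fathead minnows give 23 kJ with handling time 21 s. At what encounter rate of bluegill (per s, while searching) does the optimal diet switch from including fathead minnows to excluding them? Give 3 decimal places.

0.225 per s

The zero-one rule: include fathead minnows iff E₂/h₂ > λE₁/(1+λh₁). Equality gives the switch point.
λE₁h₂ = E₂ + λE₂h₁ ⇒ λ = E₂/(E₁h₂ − E₂h₁) = 23/(184.8 − 82.8) = 0.2255 per s.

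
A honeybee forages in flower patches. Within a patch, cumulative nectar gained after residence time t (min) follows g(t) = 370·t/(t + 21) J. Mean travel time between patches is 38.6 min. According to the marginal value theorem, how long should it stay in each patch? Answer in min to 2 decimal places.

28.47 min

Optimal t* satisfies g'(t*) = g(t*)/(T + t*).
g'(t) = 370·21/(t + 21)². Setting 370·21/(t+21)² = 370t/[(t+21)(38.6+t)] gives 21(38.6+t) = t(t+21), so t² = 21×38.6 = 810.6.
t* = √810.6 = 28.47 min.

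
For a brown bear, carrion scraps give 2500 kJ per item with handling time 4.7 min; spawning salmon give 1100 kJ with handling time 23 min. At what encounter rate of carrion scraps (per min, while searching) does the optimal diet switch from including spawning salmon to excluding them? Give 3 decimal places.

Drop spawning salmon once their profitability E₂/h₂ falls below the rate achievable on carrion scraps alone: E₂/h₂ = λE₁/(1 + λh₁).
Solve for λ: λE₁h₂ = E₂(1 + λh₁) → λ(E₁h₂ − E₂h₁) = E₂ → λ = E₂/(E₁h₂ − E₂h₁).
λ = 1100/(2500×23 − 1100×4.7) = 1100/5.233e+04 = 0.02102 per min.

0.021 per min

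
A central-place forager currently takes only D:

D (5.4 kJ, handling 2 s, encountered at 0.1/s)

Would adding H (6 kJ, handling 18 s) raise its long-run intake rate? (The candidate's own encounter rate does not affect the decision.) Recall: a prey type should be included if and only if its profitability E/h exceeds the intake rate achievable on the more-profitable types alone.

No

On D alone, R = ΣλE/(1+Σλh) = 0.54/1.2 = 0.45 kJ/s.
H: E/h = 6/18 = 0.3333 kJ/s.
0.3333 < 0.45, so adding H would lower the average — exclude it.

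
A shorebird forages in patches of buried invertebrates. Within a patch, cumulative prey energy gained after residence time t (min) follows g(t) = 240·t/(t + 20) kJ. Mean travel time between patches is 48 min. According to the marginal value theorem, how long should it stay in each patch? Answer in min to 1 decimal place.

Optimal t* satisfies g'(t*) = g(t*)/(T + t*).
g'(t) = 240·20/(t + 20)². Setting 240·20/(t+20)² = 240t/[(t+20)(48+t)] gives 20(48+t) = t(t+20), so t² = 20×48 = 960.
t* = √960 = 30.98 min.

31.0 min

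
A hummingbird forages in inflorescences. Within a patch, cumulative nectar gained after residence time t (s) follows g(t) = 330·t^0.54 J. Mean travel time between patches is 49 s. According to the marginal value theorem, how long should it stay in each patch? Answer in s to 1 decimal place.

Optimal t* satisfies g'(t*) = g(t*)/(T + t*).
g'(t) = 0.54·330·t^-0.46. Setting 0.54·330·t^-0.46 = 330·t^0.54/(49+t) gives 0.54(49+t) = t, so 0.46·t = 0.54×49.
t* = 0.54×49/0.46 = 57.52 s.

57.5 s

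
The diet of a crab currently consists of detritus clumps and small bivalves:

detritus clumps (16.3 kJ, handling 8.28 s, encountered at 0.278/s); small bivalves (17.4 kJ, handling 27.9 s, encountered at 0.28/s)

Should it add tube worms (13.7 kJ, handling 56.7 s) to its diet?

No

Intake rate on the current diet: R = (0.278×16.3 + 0.28×17.4) / (1 + 0.278×8.28 + 0.28×27.9) = 9.403/11.11 = 0.8461 kJ/s.
tube worms: E/h = 13.7/56.7 = 0.2416 kJ/s.
0.2416 < 0.8461, so adding tube worms would lower the average — exclude it.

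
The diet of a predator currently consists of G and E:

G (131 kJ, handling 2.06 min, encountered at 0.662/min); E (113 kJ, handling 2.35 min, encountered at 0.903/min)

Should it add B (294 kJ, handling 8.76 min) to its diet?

No

On G and E alone, R = ΣλE/(1+Σλh) = 188.8/4.486 = 42.08 kJ/min.
Profitability of B: 294/8.76 = 33.56 kJ/min.
33.56 < 42.08, so adding B would lower the average — exclude it.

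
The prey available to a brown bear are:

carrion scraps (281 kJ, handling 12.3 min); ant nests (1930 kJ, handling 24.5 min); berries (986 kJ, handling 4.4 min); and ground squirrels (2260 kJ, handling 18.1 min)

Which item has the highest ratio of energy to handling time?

berries

Profitability E/h (kJ/min): carrion scraps = 281/12.3 = 22.8, ant nests = 1930/24.5 = 78.8, berries = 986/4.4 = 224, ground squirrels = 2260/18.1 = 125.
Ranked: berries > ground squirrels > ant nests > carrion scraps.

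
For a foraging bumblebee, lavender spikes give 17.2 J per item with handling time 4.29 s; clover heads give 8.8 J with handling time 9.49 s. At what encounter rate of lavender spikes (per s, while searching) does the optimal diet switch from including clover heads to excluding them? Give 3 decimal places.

The zero-one rule: include clover heads iff E₂/h₂ > λE₁/(1+λh₁). Equality gives the switch point.
λE₁h₂ = E₂ + λE₂h₁ ⇒ λ = E₂/(E₁h₂ − E₂h₁) = 8.8/(163.2 − 37.75) = 0.07013 per s.

0.070 per s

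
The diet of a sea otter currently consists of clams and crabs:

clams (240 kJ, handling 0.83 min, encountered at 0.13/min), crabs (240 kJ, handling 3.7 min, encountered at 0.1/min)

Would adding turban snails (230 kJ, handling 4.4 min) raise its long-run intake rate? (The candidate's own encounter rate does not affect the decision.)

Intake rate on the current diet: R = (0.13×240 + 0.1×240) / (1 + 0.13×0.83 + 0.1×3.7) = 55.2/1.478 = 37.35 kJ/min.
Profitability of turban snails: 230/4.4 = 52.27 kJ/min.
Since 52.27 > R, including turban snails increases the long-run rate.

Yes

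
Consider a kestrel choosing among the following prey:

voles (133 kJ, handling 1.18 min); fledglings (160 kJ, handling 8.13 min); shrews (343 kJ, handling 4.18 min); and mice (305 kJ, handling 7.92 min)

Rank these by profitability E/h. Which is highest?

Profitability E/h (kJ/min): voles = 133/1.18 = 113, fledglings = 160/8.13 = 19.7, shrews = 343/4.18 = 82.1, mice = 305/7.92 = 38.5.
Ranked: voles > shrews > mice > fledglings.

voles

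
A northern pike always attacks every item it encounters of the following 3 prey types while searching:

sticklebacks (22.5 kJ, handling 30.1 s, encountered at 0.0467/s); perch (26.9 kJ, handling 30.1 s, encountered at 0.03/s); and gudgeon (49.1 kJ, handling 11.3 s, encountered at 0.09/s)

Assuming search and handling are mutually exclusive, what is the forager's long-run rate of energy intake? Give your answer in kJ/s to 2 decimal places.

1.45 kJ/s

R = Σλ_iE_i / (1 + Σλ_ih_i)
Numerator: 0.0467×22.5 + 0.03×26.9 + 0.09×49.1 = 6.277
Denominator: 1 + 0.0467×30.1 + 0.03×30.1 + 0.09×11.3 = 4.326
R = 6.277/4.326 = 1.451 kJ/s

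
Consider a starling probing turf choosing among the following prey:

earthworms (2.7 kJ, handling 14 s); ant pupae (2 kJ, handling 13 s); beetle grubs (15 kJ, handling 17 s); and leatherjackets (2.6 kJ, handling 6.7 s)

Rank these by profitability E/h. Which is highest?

beetle grubs

Profitability E/h (kJ/s): earthworms = 2.7/14 = 0.193, ant pupae = 2/13 = 0.154, beetle grubs = 15/17 = 0.882, leatherjackets = 2.6/6.7 = 0.388.
Ranked: beetle grubs > leatherjackets > earthworms > ant pupae.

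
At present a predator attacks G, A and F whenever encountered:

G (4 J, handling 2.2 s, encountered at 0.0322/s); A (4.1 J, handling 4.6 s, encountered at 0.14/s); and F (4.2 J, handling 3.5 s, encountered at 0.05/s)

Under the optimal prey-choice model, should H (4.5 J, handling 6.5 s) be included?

Yes

Current rate: (0.0322×4 + 0.14×4.1 + 0.05×4.2)/(1 + 0.0322×2.2 + 0.14×4.6 + 0.05×3.5) = 0.483 J/s.
Profitability of H: 4.5/6.5 = 0.6923 J/s.
0.6923 > 0.483, so adding H raises the average — include it.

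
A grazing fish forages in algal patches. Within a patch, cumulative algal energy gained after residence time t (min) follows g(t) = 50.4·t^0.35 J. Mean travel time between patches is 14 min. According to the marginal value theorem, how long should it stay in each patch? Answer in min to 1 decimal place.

By the marginal value theorem, leave when the instantaneous gain rate g'(t) equals the habitat-wide average g(t)/(T + t).
g'(t) = 0.35·50.4·t^-0.65. Setting 0.35·50.4·t^-0.65 = 50.4·t^0.35/(14+t) gives 0.35(14+t) = t, so 0.65·t = 0.35×14.
t* = 0.35×14/0.65 = 7.538 min.

7.5 min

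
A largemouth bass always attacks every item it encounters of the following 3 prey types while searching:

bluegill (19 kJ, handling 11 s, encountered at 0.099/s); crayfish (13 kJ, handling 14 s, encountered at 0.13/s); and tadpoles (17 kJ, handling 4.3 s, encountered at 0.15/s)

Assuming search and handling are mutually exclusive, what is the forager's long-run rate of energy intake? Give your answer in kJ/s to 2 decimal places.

R = (0.099×19 + 0.13×13 + 0.15×17) / (1 + 0.099×11 + 0.13×14 + 0.15×4.3) = 6.121/4.554 = 1.344 kJ/s.

1.34 kJ/s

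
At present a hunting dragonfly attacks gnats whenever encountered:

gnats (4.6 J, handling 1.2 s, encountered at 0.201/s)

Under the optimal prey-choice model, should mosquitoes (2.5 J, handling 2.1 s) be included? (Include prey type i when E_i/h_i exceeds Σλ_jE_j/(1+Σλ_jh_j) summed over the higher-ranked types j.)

Yes

On gnats alone, R = ΣλE/(1+Σλh) = 0.9246/1.241 = 0.7449 J/s.
Profitability of mosquitoes: 2.5/2.1 = 1.19 J/s.
1.19 > 0.7449, so adding mosquitoes raises the average — include it.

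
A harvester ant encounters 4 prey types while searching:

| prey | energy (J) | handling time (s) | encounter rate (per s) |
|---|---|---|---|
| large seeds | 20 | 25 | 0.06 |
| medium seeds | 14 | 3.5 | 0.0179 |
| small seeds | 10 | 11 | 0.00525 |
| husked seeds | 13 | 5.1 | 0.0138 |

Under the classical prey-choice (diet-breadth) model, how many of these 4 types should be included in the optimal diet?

Profitabilities (E/h, J/s): medium seeds 4, husked seeds 2.55, small seeds 0.909, large seeds 0.8. Add prey in this order while the next type's profitability exceeds the intake rate on those already taken.
Rate on top 1: 0.2358. husked seeds: 2.55 > 0.2358 → include.
Rate on top 2: 0.3795. small seeds: 0.909 > 0.3795 → include.
Rate on top 3: 0.4052. large seeds: 0.8 > 0.4052 → include.
Optimal diet: medium seeds, husked seeds, small seeds, large seeds — 4 of 4 types.

4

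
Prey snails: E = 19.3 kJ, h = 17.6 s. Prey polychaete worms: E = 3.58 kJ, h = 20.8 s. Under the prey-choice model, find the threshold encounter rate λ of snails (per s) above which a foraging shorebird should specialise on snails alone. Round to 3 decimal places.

0.011 per s

Drop polychaete worms once their profitability E₂/h₂ falls below the rate achievable on snails alone: E₂/h₂ = λE₁/(1 + λh₁).
Solve for λ: λE₁h₂ = E₂(1 + λh₁) → λ(E₁h₂ − E₂h₁) = E₂ → λ = E₂/(E₁h₂ − E₂h₁).
λ = 3.58/(19.3×20.8 − 3.58×17.6) = 3.58/338.4 = 0.01058 per s.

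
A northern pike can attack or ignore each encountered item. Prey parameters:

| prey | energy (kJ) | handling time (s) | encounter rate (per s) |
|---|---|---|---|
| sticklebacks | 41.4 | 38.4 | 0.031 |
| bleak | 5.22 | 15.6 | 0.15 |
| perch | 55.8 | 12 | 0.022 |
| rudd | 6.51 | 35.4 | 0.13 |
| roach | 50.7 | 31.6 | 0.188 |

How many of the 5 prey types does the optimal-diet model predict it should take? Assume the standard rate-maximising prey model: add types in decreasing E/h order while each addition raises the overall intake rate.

2

E/h in descending order: perch 4.65, roach 1.6, sticklebacks 1.08, bleak 0.335, rudd 0.184 kJ/s. The optimal diet is the largest prefix of this list for which every included type satisfies E_i/h_i > R on the types above it.
Rate on top 1: 0.9712. roach: 1.6 > 0.9712 → include.
Rate on top 2: 1.493. sticklebacks: 1.08 < 1.493 → exclude; stop.
Optimal diet: perch, roach — 2 of 5 types.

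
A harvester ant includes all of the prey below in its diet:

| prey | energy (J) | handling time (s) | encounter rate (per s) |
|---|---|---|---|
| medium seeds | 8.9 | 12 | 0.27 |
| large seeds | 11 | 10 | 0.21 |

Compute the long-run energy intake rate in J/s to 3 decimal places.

R = (0.27×8.9 + 0.21×11) / (1 + 0.27×12 + 0.21×10) = 4.713/6.34 = 0.7434 J/s.

0.743 J/s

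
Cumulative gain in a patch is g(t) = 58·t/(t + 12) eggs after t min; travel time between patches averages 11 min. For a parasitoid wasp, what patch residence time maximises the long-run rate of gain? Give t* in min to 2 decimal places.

11.49 min

Optimal t* satisfies g'(t*) = g(t*)/(T + t*).
g'(t) = 58·12/(t + 12)². Setting 58·12/(t+12)² = 58t/[(t+12)(11+t)] gives 12(11+t) = t(t+12), so t² = 12×11 = 132.
t* = √132 = 11.49 min.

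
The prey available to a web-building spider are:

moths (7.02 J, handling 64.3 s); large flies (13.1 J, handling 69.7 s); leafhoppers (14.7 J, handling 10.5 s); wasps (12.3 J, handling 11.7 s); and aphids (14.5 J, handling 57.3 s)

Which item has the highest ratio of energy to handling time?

In descending order of E/h:
leafhoppers: 14.7/10.5 = 1.4 J/s
wasps: 12.3/11.7 = 1.05 J/s
aphids: 14.5/57.3 = 0.253 J/s
large flies: 13.1/69.7 = 0.188 J/s
moths: 7.02/64.3 = 0.109 J/s

leafhoppers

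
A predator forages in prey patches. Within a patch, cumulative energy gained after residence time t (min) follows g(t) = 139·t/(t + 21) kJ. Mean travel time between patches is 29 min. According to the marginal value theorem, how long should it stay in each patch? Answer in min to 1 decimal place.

24.7 min

Maximise g(t)/(T+t): set derivative to zero → g'(t)(T+t) = g(t).
g'(t) = 139·21/(t + 21)². Setting 139·21/(t+21)² = 139t/[(t+21)(29+t)] gives 21(29+t) = t(t+21), so t² = 21×29 = 609.
t* = √609 = 24.68 min.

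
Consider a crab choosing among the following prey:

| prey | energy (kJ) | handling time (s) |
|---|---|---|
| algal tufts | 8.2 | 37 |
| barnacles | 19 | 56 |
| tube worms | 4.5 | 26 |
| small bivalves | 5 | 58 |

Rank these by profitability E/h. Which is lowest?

In descending order of E/h:
barnacles: 19/56 = 0.339 kJ/s
algal tufts: 8.2/37 = 0.222 kJ/s
tube worms: 4.5/26 = 0.173 kJ/s
small bivalves: 5/58 = 0.0862 kJ/s

small bivalves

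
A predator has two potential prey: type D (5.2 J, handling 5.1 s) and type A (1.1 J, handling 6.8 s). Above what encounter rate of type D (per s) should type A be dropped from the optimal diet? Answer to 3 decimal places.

The zero-one rule: include type A iff E₂/h₂ > λE₁/(1+λh₁). Equality gives the switch point.
λE₁h₂ = E₂ + λE₂h₁ ⇒ λ = E₂/(E₁h₂ − E₂h₁) = 1.1/(35.36 − 5.61) = 0.03697 per s.

0.037 per s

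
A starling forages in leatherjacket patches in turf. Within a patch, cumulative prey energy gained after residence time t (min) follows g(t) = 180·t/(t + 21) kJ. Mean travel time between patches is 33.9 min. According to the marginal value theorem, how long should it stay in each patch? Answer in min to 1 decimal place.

Maximise g(t)/(T+t): set derivative to zero → g'(t)(T+t) = g(t).
g'(t) = 180·21/(t + 21)². Setting 180·21/(t+21)² = 180t/[(t+21)(33.9+t)] gives 21(33.9+t) = t(t+21), so t² = 21×33.9 = 711.9.
t* = √711.9 = 26.68 min.

26.7 min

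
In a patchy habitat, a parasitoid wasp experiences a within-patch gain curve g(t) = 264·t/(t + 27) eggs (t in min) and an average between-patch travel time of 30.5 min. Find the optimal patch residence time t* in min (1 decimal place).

Optimal t* satisfies g'(t*) = g(t*)/(T + t*).
g'(t) = 264·27/(t + 27)². Setting 264·27/(t+27)² = 264t/[(t+27)(30.5+t)] gives 27(30.5+t) = t(t+27), so t² = 27×30.5 = 823.5.
t* = √823.5 = 28.7 min.

28.7 min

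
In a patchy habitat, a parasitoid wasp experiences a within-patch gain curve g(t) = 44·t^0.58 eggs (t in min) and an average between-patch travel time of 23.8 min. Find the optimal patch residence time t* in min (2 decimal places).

32.87 min

Maximise g(t)/(T+t): set derivative to zero → g'(t)(T+t) = g(t).
g'(t) = 0.58·44·t^-0.42. Setting 0.58·44·t^-0.42 = 44·t^0.58/(23.8+t) gives 0.58(23.8+t) = t, so 0.42·t = 0.58×23.8.
t* = 0.58×23.8/0.42 = 32.87 min.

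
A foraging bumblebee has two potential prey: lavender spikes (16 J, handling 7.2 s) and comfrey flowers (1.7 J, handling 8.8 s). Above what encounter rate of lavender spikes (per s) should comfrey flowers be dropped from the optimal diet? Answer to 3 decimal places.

0.013 per s

The zero-one rule: include comfrey flowers iff E₂/h₂ > λE₁/(1+λh₁). Equality gives the switch point.
λE₁h₂ = E₂ + λE₂h₁ ⇒ λ = E₂/(E₁h₂ − E₂h₁) = 1.7/(140.8 − 12.24) = 0.01322 per s.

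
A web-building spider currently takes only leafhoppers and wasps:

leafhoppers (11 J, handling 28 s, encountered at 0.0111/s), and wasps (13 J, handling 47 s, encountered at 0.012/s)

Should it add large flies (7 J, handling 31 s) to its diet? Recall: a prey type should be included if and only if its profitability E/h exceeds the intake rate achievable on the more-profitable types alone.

Yes

On leafhoppers and wasps alone, R = ΣλE/(1+Σλh) = 0.2781/1.875 = 0.1483 J/s.
Profitability of large flies: 7/31 = 0.2258 J/s.
Since 0.2258 > R, including large flies increases the long-run rate.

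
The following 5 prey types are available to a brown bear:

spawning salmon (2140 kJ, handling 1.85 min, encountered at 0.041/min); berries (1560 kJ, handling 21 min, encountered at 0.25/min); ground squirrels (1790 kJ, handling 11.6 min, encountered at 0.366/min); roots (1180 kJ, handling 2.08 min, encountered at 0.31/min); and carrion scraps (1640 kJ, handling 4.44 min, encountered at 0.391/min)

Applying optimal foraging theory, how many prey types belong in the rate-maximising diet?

Rank by E/h (kJ/min): spawning salmon 1.16e+03, roots 567, carrion scraps 369, ground squirrels 154, berries 74.3. Include each in turn until the next type's E/h falls below the running intake rate.
Rate on top 1: 81.55. roots: 567 > 81.55 → include.
Rate on top 2: 263.6. carrion scraps: 369 > 263.6 → include.
Rate on top 3: 316.7. ground squirrels: 154 < 316.7 → exclude; stop.
Optimal diet: spawning salmon, roots, carrion scraps — 3 of 5 types.

3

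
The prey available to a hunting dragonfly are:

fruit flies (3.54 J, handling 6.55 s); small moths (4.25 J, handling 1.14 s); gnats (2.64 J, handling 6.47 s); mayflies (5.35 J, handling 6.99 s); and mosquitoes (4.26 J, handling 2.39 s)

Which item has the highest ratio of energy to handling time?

In descending order of E/h:
small moths: 4.25/1.14 = 3.73 J/s
mosquitoes: 4.26/2.39 = 1.78 J/s
mayflies: 5.35/6.99 = 0.765 J/s
fruit flies: 3.54/6.55 = 0.54 J/s
gnats: 2.64/6.47 = 0.408 J/s

small moths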